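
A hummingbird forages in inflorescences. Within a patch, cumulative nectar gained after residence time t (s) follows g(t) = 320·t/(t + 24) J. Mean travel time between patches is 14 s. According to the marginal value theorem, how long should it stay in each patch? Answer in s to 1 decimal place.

18.3 s

By the marginal value theorem, leave when the instantaneous gain rate g'(t) equals the habitat-wide average g(t)/(T + t).
g'(t) = 320·24/(t + 24)². Setting 320·24/(t+24)² = 320t/[(t+24)(14+t)] gives 24(14+t) = t(t+24), so t² = 24×14 = 336.
t* = √336 = 18.33 s.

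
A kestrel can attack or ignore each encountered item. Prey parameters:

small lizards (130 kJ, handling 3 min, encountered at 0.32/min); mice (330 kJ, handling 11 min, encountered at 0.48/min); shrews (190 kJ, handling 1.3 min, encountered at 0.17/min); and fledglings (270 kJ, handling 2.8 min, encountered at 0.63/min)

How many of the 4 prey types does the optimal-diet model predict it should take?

2

E/h in descending order: shrews 146, fledglings 96.4, small lizards 43.3, mice 30 kJ/min. The optimal diet is the largest prefix of this list for which every included type satisfies E_i/h_i > R on the types above it.
Rate on top 1: 26.45. fledglings: 96.4 > 26.45 → include.
Rate on top 2: 67.81. small lizards: 43.3 < 67.81 → exclude; stop.
Optimal diet: shrews, fledglings — 2 of 4 types.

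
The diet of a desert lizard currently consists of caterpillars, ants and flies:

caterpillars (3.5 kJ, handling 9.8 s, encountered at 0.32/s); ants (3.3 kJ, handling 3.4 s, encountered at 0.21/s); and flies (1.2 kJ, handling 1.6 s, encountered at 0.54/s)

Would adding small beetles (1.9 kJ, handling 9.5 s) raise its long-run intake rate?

No

Current rate: (0.32×3.5 + 0.21×3.3 + 0.54×1.2)/(1 + 0.32×9.8 + 0.21×3.4 + 0.54×1.6) = 0.4307 kJ/s.
small beetles: E/h = 1.9/9.5 = 0.2 kJ/s.
0.2 < 0.4307, so adding small beetles would lower the average — exclude it.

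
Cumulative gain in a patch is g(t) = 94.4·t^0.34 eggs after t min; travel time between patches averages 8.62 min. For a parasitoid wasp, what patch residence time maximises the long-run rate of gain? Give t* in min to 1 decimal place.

4.4 min

Optimal t* satisfies g'(t*) = g(t*)/(T + t*).
g'(t) = 0.34·94.4·t^-0.66. Setting 0.34·94.4·t^-0.66 = 94.4·t^0.34/(8.62+t) gives 0.34(8.62+t) = t, so 0.66·t = 0.34×8.62.
t* = 0.34×8.62/0.66 = 4.441 min.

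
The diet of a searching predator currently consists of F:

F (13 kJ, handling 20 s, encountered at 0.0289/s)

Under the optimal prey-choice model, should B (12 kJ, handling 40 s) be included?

Yes

Current rate: (0.0289×13)/(1 + 0.0289×20) = 0.2381 kJ/s.
B: E/h = 12/40 = 0.3 kJ/s.
0.3 > 0.2381, so adding B raises the average — include it.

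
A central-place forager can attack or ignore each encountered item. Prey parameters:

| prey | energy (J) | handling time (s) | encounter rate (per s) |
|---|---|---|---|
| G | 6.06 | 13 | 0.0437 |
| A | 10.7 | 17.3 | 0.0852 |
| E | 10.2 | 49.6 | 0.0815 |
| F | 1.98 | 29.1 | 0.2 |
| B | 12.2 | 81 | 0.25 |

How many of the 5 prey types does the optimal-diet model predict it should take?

E/h in descending order: A 0.618, G 0.466, E 0.206, B 0.151, F 0.068 J/s. The optimal diet is the largest prefix of this list for which every included type satisfies E_i/h_i > R on the types above it.
Rate on top 1: 0.3685. G: 0.466 > 0.3685 → include.
Rate on top 2: 0.3867. E: 0.206 < 0.3867 → exclude; stop.
Optimal diet: A, G — 2 of 5 types.

2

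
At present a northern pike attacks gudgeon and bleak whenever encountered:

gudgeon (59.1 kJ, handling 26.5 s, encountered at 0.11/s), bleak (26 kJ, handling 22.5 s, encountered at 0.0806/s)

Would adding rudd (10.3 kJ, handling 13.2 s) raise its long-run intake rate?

No

Intake rate on the current diet: R = (0.11×59.1 + 0.0806×26) / (1 + 0.11×26.5 + 0.0806×22.5) = 8.597/5.729 = 1.501 kJ/s.
Profitability of rudd: 10.3/13.2 = 0.7803 kJ/s.
Since 0.7803 < R, time spent handling rudd is better spent searching.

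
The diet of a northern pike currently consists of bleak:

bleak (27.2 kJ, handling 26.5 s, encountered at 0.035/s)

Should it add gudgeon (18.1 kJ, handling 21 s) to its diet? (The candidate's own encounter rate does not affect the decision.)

On bleak alone, R = ΣλE/(1+Σλh) = 0.952/1.928 = 0.4939 kJ/s.
Profitability of gudgeon: 18.1/21 = 0.8619 kJ/s.
0.8619 > 0.4939, so adding gudgeon raises the average — include it.

Yes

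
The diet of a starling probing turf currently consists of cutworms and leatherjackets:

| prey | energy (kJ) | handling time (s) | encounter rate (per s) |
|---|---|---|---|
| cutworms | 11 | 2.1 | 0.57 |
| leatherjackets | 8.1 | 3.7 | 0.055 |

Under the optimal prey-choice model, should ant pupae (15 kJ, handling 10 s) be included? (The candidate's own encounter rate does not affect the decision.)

No

Current rate: (0.57×11 + 0.055×8.1)/(1 + 0.57×2.1 + 0.055×3.7) = 2.798 kJ/s.
Profitability of ant pupae: 15/10 = 1.5 kJ/s.
Since 1.5 < R, time spent handling ant pupae is better spent searching.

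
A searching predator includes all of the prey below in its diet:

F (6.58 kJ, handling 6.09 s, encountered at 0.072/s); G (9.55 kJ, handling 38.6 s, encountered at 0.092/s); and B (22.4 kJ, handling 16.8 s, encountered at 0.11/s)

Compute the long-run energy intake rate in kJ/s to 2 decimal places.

0.56 kJ/s

R = Σλ_iE_i / (1 + Σλ_ih_i)
Numerator: 0.072×6.58 + 0.092×9.55 + 0.11×22.4 = 3.816
Denominator: 1 + 0.072×6.09 + 0.092×38.6 + 0.11×16.8 = 6.838
R = 3.816/6.838 = 0.5581 kJ/s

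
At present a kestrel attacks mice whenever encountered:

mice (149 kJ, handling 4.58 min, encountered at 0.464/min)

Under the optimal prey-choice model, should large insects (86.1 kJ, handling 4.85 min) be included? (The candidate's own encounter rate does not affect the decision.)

Intake rate on the current diet: R = (0.464×149) / (1 + 0.464×4.58) = 69.14/3.125 = 22.12 kJ/min.
Profitability of large insects: 86.1/4.85 = 17.75 kJ/min.
Since 17.75 < R, time spent handling large insects is better spent searching.

No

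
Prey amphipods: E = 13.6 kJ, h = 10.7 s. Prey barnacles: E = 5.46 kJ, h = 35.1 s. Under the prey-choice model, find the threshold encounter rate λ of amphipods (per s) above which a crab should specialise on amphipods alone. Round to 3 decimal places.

The zero-one rule: include barnacles iff E₂/h₂ > λE₁/(1+λh₁). Equality gives the switch point.
λE₁h₂ = E₂ + λE₂h₁ ⇒ λ = E₂/(E₁h₂ − E₂h₁) = 5.46/(477.4 − 58.42) = 0.01303 per s.

0.013 per s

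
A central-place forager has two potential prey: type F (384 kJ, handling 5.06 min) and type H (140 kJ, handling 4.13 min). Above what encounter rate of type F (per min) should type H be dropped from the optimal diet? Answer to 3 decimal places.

The zero-one rule: include type H iff E₂/h₂ > λE₁/(1+λh₁). Equality gives the switch point.
λE₁h₂ = E₂ + λE₂h₁ ⇒ λ = E₂/(E₁h₂ − E₂h₁) = 140/(1586 − 708.4) = 0.1595 per min.

0.160 per min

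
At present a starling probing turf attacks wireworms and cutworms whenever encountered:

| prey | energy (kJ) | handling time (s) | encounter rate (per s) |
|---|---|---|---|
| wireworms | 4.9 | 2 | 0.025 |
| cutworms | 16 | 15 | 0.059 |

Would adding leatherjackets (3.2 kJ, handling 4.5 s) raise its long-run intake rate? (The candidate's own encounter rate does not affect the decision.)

On wireworms and cutworms alone, R = ΣλE/(1+Σλh) = 1.067/1.935 = 0.5512 kJ/s.
Profitability of leatherjackets: 3.2/4.5 = 0.7111 kJ/s.
Since 0.7111 > R, including leatherjackets increases the long-run rate.

Yes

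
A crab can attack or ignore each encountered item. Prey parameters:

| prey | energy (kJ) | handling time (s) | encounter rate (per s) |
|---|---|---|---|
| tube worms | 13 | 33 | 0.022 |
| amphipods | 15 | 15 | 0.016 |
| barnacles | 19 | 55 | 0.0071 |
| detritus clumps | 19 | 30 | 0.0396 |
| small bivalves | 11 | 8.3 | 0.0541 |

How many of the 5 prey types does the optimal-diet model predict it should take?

E/h in descending order: small bivalves 1.33, amphipods 1, detritus clumps 0.633, tube worms 0.394, barnacles 0.345 kJ/s. The optimal diet is the largest prefix of this list for which every included type satisfies E_i/h_i > R on the types above it.
Rate on top 1: 0.4107. amphipods: 1 > 0.4107 → include.
Rate on top 2: 0.4944. detritus clumps: 0.633 > 0.4944 → include.
Rate on top 3: 0.5518. tube worms: 0.394 < 0.5518 → exclude; stop.
Optimal diet: small bivalves, amphipods, detritus clumps — 3 of 5 types.

3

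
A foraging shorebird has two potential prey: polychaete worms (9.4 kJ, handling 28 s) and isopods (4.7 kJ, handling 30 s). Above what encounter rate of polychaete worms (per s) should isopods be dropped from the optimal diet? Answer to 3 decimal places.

0.031 per s

The zero-one rule: include isopods iff E₂/h₂ > λE₁/(1+λh₁). Equality gives the switch point.
λE₁h₂ = E₂ + λE₂h₁ ⇒ λ = E₂/(E₁h₂ − E₂h₁) = 4.7/(282 − 131.6) = 0.03125 per s.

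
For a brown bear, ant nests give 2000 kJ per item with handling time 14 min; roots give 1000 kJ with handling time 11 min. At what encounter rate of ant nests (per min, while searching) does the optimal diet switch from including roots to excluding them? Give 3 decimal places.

0.125 per min

At the threshold, the rate on ant nests alone equals the profitability of roots: λ·2000/(1 + λ·14) = 1000/11 = 90.91.
Rearranging, λ(2000 − 90.91×14) = 90.91, so λ = 90.91/727.3 = 0.125 per min.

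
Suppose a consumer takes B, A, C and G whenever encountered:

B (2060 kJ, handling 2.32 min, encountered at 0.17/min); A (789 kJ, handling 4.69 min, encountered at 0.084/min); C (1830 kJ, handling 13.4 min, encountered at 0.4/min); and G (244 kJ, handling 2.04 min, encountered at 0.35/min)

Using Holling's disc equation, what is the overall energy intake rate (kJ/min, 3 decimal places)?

R = Σλ_iE_i / (1 + Σλ_ih_i)
Numerator: 0.17×2060 + 0.084×789 + 0.4×1830 + 0.35×244 = 1234
Denominator: 1 + 0.17×2.32 + 0.084×4.69 + 0.4×13.4 + 0.35×2.04 = 7.862
R = 1234/7.862 = 156.9 kJ/min

156.935 kJ/min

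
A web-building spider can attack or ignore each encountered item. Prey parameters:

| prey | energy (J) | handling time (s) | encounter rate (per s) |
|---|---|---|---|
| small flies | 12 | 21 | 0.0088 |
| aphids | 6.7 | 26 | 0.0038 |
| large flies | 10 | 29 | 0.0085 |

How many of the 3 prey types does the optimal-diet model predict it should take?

3

E/h in descending order: small flies 0.571, large flies 0.345, aphids 0.258 J/s. The optimal diet is the largest prefix of this list for which every included type satisfies E_i/h_i > R on the types above it.
Rate on top 1: 0.08913. large flies: 0.345 > 0.08913 → include.
Rate on top 2: 0.1332. aphids: 0.258 > 0.1332 → include.
Optimal diet: small flies, large flies, aphids — 3 of 3 types.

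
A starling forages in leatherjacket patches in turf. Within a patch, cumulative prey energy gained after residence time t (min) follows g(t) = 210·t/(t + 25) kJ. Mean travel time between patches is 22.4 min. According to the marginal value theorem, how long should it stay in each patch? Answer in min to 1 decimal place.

23.7 min

Maximise g(t)/(T+t): set derivative to zero → g'(t)(T+t) = g(t).
g'(t) = 210·25/(t + 25)². Setting 210·25/(t+25)² = 210t/[(t+25)(22.4+t)] gives 25(22.4+t) = t(t+25), so t² = 25×22.4 = 560.
t* = √560 = 23.66 min.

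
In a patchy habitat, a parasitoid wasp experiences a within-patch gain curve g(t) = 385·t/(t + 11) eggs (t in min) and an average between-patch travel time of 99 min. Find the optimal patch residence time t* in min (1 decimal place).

Optimal t* satisfies g'(t*) = g(t*)/(T + t*).
g'(t) = 385·11/(t + 11)². Setting 385·11/(t+11)² = 385t/[(t+11)(99+t)] gives 11(99+t) = t(t+11), so t² = 11×99 = 1089.
t* = √1089 = 33 min.

33.0 min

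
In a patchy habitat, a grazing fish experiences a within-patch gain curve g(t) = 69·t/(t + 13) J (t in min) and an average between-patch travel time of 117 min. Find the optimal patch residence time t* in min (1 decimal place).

39.0 min

By the marginal value theorem, leave when the instantaneous gain rate g'(t) equals the habitat-wide average g(t)/(T + t).
g'(t) = 69·13/(t + 13)². Setting 69·13/(t+13)² = 69t/[(t+13)(117+t)] gives 13(117+t) = t(t+13), so t² = 13×117 = 1521.
t* = √1521 = 39 min.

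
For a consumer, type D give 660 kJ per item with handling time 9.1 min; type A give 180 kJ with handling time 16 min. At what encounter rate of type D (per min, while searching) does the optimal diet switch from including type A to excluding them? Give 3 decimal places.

0.020 per min

The zero-one rule: include type A iff E₂/h₂ > λE₁/(1+λh₁). Equality gives the switch point.
λE₁h₂ = E₂ + λE₂h₁ ⇒ λ = E₂/(E₁h₂ − E₂h₁) = 180/(1.056e+04 − 1638) = 0.02017 per min.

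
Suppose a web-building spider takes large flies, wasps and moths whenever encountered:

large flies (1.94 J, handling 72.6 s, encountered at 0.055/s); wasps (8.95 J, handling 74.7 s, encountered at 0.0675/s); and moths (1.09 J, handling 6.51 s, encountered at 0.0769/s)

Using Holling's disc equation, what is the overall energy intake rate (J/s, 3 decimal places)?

R = (0.055×1.94 + 0.0675×8.95 + 0.0769×1.09) / (1 + 0.055×72.6 + 0.0675×74.7 + 0.0769×6.51) = 0.7946/10.54 = 0.07542 J/s.

0.075 J/s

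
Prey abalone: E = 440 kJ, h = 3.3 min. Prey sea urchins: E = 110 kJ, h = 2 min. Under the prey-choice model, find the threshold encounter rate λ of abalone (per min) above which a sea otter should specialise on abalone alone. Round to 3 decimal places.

0.213 per min

Drop sea urchins once their profitability E₂/h₂ falls below the rate achievable on abalone alone: E₂/h₂ = λE₁/(1 + λh₁).
Solve for λ: λE₁h₂ = E₂(1 + λh₁) → λ(E₁h₂ − E₂h₁) = E₂ → λ = E₂/(E₁h₂ − E₂h₁).
λ = 110/(440×2 − 110×3.3) = 110/517 = 0.2128 per min.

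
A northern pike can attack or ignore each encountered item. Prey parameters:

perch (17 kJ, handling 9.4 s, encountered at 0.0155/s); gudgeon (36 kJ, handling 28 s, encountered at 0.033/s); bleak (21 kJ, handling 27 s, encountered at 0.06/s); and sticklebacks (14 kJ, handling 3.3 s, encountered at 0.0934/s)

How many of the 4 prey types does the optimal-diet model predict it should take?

3

Rank by E/h (kJ/s): sticklebacks 4.24, perch 1.81, gudgeon 1.29, bleak 0.778. Include each in turn until the next type's E/h falls below the running intake rate.
Rate on top 1: 0.9995. perch: 1.81 > 0.9995 → include.
Rate on top 2: 1.081. gudgeon: 1.29 > 1.081 → include.
Rate on top 3: 1.16. bleak: 0.778 < 1.16 → exclude; stop.
Optimal diet: sticklebacks, perch, gudgeon — 3 of 4 types.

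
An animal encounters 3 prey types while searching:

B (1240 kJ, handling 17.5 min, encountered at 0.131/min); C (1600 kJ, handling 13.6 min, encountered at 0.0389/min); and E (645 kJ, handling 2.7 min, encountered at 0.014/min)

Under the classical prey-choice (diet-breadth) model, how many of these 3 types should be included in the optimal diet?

3

E/h in descending order: E 239, C 118, B 70.9 kJ/min. The optimal diet is the largest prefix of this list for which every included type satisfies E_i/h_i > R on the types above it.
Rate on top 1: 8.701. C: 118 > 8.701 → include.
Rate on top 2: 45.49. B: 70.9 > 45.49 → include.
Optimal diet: E, C, B — 3 of 3 types.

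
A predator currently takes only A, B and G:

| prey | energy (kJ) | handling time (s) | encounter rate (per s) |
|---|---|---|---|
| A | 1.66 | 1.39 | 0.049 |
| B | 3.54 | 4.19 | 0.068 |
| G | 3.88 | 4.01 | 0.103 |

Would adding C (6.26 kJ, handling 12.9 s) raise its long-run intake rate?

Yes

On A, B and G alone, R = ΣλE/(1+Σλh) = 0.7217/1.766 = 0.4086 kJ/s.
Profitability of C: 6.26/12.9 = 0.4853 kJ/s.
0.4853 > 0.4086, so adding C raises the average — include it.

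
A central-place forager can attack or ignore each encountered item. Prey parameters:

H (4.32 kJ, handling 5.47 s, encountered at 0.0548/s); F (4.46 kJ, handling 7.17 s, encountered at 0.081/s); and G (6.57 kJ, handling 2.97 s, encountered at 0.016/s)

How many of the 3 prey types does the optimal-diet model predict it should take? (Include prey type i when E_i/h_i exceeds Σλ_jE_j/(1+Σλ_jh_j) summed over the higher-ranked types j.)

3

Profitabilities (E/h, kJ/s): G 2.21, H 0.79, F 0.622. Add prey in this order while the next type's profitability exceeds the intake rate on those already taken.
Rate on top 1: 0.1004. H: 0.79 > 0.1004 → include.
Rate on top 2: 0.2537. F: 0.622 > 0.2537 → include.
Optimal diet: G, H, F — 3 of 3 types.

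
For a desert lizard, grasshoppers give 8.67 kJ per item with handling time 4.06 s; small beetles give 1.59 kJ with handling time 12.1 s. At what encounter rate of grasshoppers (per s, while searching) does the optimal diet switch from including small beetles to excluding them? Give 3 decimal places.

0.016 per s

Drop small beetles once their profitability E₂/h₂ falls below the rate achievable on grasshoppers alone: E₂/h₂ = λE₁/(1 + λh₁).
Solve for λ: λE₁h₂ = E₂(1 + λh₁) → λ(E₁h₂ − E₂h₁) = E₂ → λ = E₂/(E₁h₂ − E₂h₁).
λ = 1.59/(8.67×12.1 − 1.59×4.06) = 1.59/98.45 = 0.01615 per s.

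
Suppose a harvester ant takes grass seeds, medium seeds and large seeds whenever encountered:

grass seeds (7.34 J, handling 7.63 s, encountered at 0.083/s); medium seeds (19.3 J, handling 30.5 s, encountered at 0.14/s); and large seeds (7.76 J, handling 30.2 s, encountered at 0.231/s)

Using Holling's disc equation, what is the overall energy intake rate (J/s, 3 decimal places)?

0.396 J/s

Energy encountered per unit search time: 0.083×7.34 + 0.14×19.3 + 0.231×7.76 = 5.104 J/s.
Handling time per unit search time: 0.083×7.63 + 0.14×30.5 + 0.231×30.2 = 11.88.
Rate = 5.104/(1 + 11.88) = 0.3963 J/s.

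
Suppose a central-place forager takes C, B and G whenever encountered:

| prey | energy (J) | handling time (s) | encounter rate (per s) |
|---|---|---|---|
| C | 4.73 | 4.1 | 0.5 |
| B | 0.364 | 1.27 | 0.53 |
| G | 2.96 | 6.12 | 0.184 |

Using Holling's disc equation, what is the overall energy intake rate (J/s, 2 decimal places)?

R = (0.5×4.73 + 0.53×0.364 + 0.184×2.96) / (1 + 0.5×4.1 + 0.53×1.27 + 0.184×6.12) = 3.103/4.849 = 0.6398 J/s.

0.64 J/s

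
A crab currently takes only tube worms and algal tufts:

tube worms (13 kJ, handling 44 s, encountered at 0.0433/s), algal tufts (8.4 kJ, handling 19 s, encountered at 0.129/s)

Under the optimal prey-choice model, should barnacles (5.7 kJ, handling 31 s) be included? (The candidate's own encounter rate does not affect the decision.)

On tube worms and algal tufts alone, R = ΣλE/(1+Σλh) = 1.647/5.356 = 0.3074 kJ/s.
Profitability of barnacles: 5.7/31 = 0.1839 kJ/s.
0.1839 < 0.3074, so adding barnacles would lower the average — exclude it.

No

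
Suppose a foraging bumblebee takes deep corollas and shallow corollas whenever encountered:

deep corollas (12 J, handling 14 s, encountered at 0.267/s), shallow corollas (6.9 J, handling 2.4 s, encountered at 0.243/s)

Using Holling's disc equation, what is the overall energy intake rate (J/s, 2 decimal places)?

R = (0.267×12 + 0.243×6.9) / (1 + 0.267×14 + 0.243×2.4) = 4.881/5.321 = 0.9172 J/s.

0.92 J/s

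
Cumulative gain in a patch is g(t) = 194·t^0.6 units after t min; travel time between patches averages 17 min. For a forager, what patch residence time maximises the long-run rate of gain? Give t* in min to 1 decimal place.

25.5 min

Optimal t* satisfies g'(t*) = g(t*)/(T + t*).
g'(t) = 0.6·194·t^-0.4. Setting 0.6·194·t^-0.4 = 194·t^0.6/(17+t) gives 0.6(17+t) = t, so 0.40·t = 0.6×17.
t* = 0.6×17/0.40 = 25.5 min.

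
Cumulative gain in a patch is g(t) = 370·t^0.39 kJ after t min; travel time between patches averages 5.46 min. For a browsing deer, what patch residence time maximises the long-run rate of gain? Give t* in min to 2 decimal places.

3.49 min

Maximise g(t)/(T+t): set derivative to zero → g'(t)(T+t) = g(t).
g'(t) = 0.39·370·t^-0.61. Setting 0.39·370·t^-0.61 = 370·t^0.39/(5.46+t) gives 0.39(5.46+t) = t, so 0.61·t = 0.39×5.46.
t* = 0.39×5.46/0.61 = 3.491 min.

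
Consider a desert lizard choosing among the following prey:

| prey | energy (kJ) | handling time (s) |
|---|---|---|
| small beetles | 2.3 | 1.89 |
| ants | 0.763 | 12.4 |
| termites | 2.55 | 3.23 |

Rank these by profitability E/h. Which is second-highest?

In descending order of E/h:
small beetles: 2.3/1.89 = 1.22 kJ/s
termites: 2.55/3.23 = 0.789 kJ/s
ants: 0.763/12.4 = 0.0615 kJ/s

termites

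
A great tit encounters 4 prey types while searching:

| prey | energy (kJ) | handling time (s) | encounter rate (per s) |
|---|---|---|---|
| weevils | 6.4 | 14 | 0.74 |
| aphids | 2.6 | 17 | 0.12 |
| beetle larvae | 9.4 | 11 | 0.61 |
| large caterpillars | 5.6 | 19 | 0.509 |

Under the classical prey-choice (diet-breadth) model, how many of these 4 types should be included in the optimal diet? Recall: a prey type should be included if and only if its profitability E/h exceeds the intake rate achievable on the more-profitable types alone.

Rank by E/h (kJ/s): beetle larvae 0.855, weevils 0.457, large caterpillars 0.295, aphids 0.153. Include each in turn until the next type's E/h falls below the running intake rate.
Rate on top 1: 0.7437. weevils: 0.457 < 0.7437 → exclude; stop.
Optimal diet: beetle larvae — 1 of 4 types.

1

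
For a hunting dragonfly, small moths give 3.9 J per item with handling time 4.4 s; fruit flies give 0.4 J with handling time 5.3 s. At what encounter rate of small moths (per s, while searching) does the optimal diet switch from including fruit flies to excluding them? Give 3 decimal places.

0.021 per s

The zero-one rule: include fruit flies iff E₂/h₂ > λE₁/(1+λh₁). Equality gives the switch point.
λE₁h₂ = E₂ + λE₂h₁ ⇒ λ = E₂/(E₁h₂ − E₂h₁) = 0.4/(20.67 − 1.76) = 0.02115 per s.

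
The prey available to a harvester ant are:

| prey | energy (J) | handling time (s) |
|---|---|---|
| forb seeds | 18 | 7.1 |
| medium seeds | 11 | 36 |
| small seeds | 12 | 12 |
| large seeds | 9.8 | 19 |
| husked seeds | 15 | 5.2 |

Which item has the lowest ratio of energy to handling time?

In descending order of E/h:
husked seeds: 15/5.2 = 2.88 J/s
forb seeds: 18/7.1 = 2.54 J/s
small seeds: 12/12 = 1 J/s
large seeds: 9.8/19 = 0.516 J/s
medium seeds: 11/36 = 0.306 J/s

medium seeds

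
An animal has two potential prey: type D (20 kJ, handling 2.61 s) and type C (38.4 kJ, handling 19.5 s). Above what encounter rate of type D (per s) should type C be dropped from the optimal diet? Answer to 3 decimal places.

Drop type C once their profitability E₂/h₂ falls below the rate achievable on type D alone: E₂/h₂ = λE₁/(1 + λh₁).
Solve for λ: λE₁h₂ = E₂(1 + λh₁) → λ(E₁h₂ − E₂h₁) = E₂ → λ = E₂/(E₁h₂ − E₂h₁).
λ = 38.4/(20×19.5 − 38.4×2.61) = 38.4/289.8 = 0.1325 per s.

0.133 per s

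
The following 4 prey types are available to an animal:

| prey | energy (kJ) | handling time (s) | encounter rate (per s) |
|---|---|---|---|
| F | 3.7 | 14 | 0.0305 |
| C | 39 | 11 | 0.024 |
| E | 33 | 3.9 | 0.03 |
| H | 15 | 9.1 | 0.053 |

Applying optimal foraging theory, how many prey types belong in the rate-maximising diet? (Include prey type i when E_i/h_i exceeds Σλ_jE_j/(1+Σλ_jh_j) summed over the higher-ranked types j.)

E/h in descending order: E 8.46, C 3.55, H 1.65, F 0.264 kJ/s. The optimal diet is the largest prefix of this list for which every included type satisfies E_i/h_i > R on the types above it.
Rate on top 1: 0.8863. C: 3.55 > 0.8863 → include.
Rate on top 2: 1.395. H: 1.65 > 1.395 → include.
Rate on top 3: 1.46. F: 0.264 < 1.46 → exclude; stop.
Optimal diet: E, C, H — 3 of 4 types.

3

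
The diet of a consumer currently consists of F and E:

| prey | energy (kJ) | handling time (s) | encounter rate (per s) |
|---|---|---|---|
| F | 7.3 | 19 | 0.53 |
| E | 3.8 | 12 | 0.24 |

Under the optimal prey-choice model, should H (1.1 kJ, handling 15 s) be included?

No

On F and E alone, R = ΣλE/(1+Σλh) = 4.781/13.95 = 0.3427 kJ/s.
H: E/h = 1.1/15 = 0.07333 kJ/s.
Since 0.07333 < R, time spent handling H is better spent searching.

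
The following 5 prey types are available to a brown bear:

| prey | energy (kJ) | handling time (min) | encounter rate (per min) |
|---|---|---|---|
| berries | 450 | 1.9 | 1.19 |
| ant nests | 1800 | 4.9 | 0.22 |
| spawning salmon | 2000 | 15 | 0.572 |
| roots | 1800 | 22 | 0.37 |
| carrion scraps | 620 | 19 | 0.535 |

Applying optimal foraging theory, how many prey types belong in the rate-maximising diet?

2

E/h in descending order: ant nests 367, berries 237, spawning salmon 133, roots 81.8, carrion scraps 32.6 kJ/min. The optimal diet is the largest prefix of this list for which every included type satisfies E_i/h_i > R on the types above it.
Rate on top 1: 190.6. berries: 237 > 190.6 → include.
Rate on top 2: 214.7. spawning salmon: 133 < 214.7 → exclude; stop.
Optimal diet: ant nests, berries — 2 of 5 types.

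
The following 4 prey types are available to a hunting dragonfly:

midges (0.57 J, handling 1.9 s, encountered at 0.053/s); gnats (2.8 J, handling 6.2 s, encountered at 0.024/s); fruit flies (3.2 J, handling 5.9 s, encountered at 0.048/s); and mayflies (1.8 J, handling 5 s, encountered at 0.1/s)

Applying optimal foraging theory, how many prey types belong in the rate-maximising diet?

4

Rank by E/h (J/s): fruit flies 0.542, gnats 0.452, mayflies 0.36, midges 0.3. Include each in turn until the next type's E/h falls below the running intake rate.
Rate on top 1: 0.1197. gnats: 0.452 > 0.1197 → include.
Rate on top 2: 0.1542. mayflies: 0.36 > 0.1542 → include.
Rate on top 3: 0.2075. midges: 0.3 > 0.2075 → include.
Optimal diet: fruit flies, gnats, mayflies, midges — 4 of 4 types.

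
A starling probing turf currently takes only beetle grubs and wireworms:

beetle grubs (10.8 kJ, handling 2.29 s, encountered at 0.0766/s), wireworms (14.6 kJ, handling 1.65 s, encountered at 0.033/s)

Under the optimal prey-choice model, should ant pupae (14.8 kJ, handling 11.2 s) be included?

Yes

On beetle grubs and wireworms alone, R = ΣλE/(1+Σλh) = 1.309/1.23 = 1.064 kJ/s.
Profitability of ant pupae: 14.8/11.2 = 1.321 kJ/s.
1.321 > 1.064, so adding ant pupae raises the average — include it.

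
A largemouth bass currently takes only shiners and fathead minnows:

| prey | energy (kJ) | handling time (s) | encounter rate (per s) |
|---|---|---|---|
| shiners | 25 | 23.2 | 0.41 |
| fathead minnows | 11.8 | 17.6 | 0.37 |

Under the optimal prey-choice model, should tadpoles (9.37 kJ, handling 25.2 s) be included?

No

Current rate: (0.41×25 + 0.37×11.8)/(1 + 0.41×23.2 + 0.37×17.6) = 0.8586 kJ/s.
tadpoles: E/h = 9.37/25.2 = 0.3718 kJ/s.
Since 0.3718 < R, time spent handling tadpoles is better spent searching.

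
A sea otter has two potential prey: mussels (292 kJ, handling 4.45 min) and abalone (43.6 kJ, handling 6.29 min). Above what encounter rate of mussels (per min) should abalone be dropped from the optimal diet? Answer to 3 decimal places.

0.027 per min

At the threshold, the rate on mussels alone equals the profitability of abalone: λ·292/(1 + λ·4.45) = 43.6/6.29 = 6.932.
Rearranging, λ(292 − 6.932×4.45) = 6.932, so λ = 6.932/261.2 = 0.02654 per min.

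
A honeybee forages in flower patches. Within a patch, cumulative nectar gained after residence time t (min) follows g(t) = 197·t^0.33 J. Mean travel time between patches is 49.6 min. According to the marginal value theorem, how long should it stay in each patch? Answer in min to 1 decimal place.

24.4 min

Optimal t* satisfies g'(t*) = g(t*)/(T + t*).
g'(t) = 0.33·197·t^-0.67. Setting 0.33·197·t^-0.67 = 197·t^0.33/(49.6+t) gives 0.33(49.6+t) = t, so 0.67·t = 0.33×49.6.
t* = 0.33×49.6/0.67 = 24.43 min.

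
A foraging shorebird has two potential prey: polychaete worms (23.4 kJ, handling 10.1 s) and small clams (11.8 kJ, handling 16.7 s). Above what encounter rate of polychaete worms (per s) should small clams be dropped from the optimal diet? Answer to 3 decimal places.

At the threshold, the rate on polychaete worms alone equals the profitability of small clams: λ·23.4/(1 + λ·10.1) = 11.8/16.7 = 0.7066.
Rearranging, λ(23.4 − 0.7066×10.1) = 0.7066, so λ = 0.7066/16.26 = 0.04345 per s.

0.043 per s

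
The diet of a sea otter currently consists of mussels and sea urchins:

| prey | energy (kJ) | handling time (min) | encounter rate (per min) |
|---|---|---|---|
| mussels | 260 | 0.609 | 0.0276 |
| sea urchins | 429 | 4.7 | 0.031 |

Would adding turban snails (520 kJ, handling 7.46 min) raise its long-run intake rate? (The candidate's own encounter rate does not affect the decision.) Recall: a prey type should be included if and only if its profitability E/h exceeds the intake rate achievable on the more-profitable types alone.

Intake rate on the current diet: R = (0.0276×260 + 0.031×429) / (1 + 0.0276×0.609 + 0.031×4.7) = 20.48/1.163 = 17.61 kJ/min.
Profitability of turban snails: 520/7.46 = 69.71 kJ/min.
Since 69.71 > R, including turban snails increases the long-run rate.

Yes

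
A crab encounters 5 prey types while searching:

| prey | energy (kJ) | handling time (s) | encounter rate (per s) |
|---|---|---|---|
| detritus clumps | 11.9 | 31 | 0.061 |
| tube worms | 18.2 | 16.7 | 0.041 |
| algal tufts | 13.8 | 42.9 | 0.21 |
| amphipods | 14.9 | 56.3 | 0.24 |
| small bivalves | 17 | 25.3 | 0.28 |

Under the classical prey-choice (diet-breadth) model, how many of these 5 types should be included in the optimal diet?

2

E/h in descending order: tube worms 1.09, small bivalves 0.672, detritus clumps 0.384, algal tufts 0.322, amphipods 0.265 kJ/s. The optimal diet is the largest prefix of this list for which every included type satisfies E_i/h_i > R on the types above it.
Rate on top 1: 0.4429. small bivalves: 0.672 > 0.4429 → include.
Rate on top 2: 0.6279. detritus clumps: 0.384 < 0.6279 → exclude; stop.
Optimal diet: tube worms, small bivalves — 2 of 5 types.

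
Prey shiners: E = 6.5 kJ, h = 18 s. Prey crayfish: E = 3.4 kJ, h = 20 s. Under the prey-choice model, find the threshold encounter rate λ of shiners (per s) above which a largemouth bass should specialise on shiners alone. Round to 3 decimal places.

Drop crayfish once their profitability E₂/h₂ falls below the rate achievable on shiners alone: E₂/h₂ = λE₁/(1 + λh₁).
Solve for λ: λE₁h₂ = E₂(1 + λh₁) → λ(E₁h₂ − E₂h₁) = E₂ → λ = E₂/(E₁h₂ − E₂h₁).
λ = 3.4/(6.5×20 − 3.4×18) = 3.4/68.8 = 0.04942 per s.

0.049 per s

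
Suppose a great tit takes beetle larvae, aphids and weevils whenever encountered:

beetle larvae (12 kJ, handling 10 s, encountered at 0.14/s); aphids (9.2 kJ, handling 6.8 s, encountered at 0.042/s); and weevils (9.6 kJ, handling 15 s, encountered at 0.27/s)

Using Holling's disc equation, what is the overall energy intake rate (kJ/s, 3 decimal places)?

R = Σλ_iE_i / (1 + Σλ_ih_i)
Numerator: 0.14×12 + 0.042×9.2 + 0.27×9.6 = 4.658
Denominator: 1 + 0.14×10 + 0.042×6.8 + 0.27×15 = 6.736
R = 4.658/6.736 = 0.6916 kJ/s

0.692 kJ/s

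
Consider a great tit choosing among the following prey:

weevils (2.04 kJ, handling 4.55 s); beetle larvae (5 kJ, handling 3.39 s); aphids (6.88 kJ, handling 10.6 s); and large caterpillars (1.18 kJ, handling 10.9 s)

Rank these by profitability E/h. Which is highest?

beetle larvae

Profitability E/h (kJ/s): weevils = 2.04/4.55 = 0.448, beetle larvae = 5/3.39 = 1.47, aphids = 6.88/10.6 = 0.649, large caterpillars = 1.18/10.9 = 0.108.
Ranked: beetle larvae > aphids > weevils > large caterpillars.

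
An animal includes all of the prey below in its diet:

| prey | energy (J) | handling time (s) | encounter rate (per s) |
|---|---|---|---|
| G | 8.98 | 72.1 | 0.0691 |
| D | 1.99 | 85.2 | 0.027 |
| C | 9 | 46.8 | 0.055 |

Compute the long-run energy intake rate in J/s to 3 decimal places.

0.108 J/s

R = (0.0691×8.98 + 0.027×1.99 + 0.055×9) / (1 + 0.0691×72.1 + 0.027×85.2 + 0.055×46.8) = 1.169/10.86 = 0.1077 J/s.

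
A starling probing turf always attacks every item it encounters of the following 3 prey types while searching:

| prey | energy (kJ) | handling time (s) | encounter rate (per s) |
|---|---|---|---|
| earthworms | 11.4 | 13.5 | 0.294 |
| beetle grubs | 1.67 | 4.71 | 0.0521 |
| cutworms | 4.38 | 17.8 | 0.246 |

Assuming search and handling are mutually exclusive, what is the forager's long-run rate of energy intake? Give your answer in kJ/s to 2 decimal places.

R = (0.294×11.4 + 0.0521×1.67 + 0.246×4.38) / (1 + 0.294×13.5 + 0.0521×4.71 + 0.246×17.8) = 4.516/9.593 = 0.4708 kJ/s.

0.47 kJ/s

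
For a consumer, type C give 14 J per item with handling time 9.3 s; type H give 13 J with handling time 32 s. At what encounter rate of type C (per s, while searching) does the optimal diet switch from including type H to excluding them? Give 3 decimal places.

0.040 per s

The zero-one rule: include type H iff E₂/h₂ > λE₁/(1+λh₁). Equality gives the switch point.
λE₁h₂ = E₂ + λE₂h₁ ⇒ λ = E₂/(E₁h₂ − E₂h₁) = 13/(448 − 120.9) = 0.03974 per s.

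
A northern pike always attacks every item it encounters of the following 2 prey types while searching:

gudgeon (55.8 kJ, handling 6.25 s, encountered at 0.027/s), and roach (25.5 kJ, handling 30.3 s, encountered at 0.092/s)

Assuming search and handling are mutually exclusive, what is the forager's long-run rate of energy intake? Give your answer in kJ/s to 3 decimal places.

R = (0.027×55.8 + 0.092×25.5) / (1 + 0.027×6.25 + 0.092×30.3) = 3.853/3.956 = 0.9738 kJ/s.

0.974 kJ/s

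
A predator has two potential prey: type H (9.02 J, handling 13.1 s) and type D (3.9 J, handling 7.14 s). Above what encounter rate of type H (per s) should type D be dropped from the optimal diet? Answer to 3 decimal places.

0.293 per s

At the threshold, the rate on type H alone equals the profitability of type D: λ·9.02/(1 + λ·13.1) = 3.9/7.14 = 0.5462.
Rearranging, λ(9.02 − 0.5462×13.1) = 0.5462, so λ = 0.5462/1.865 = 0.293 per s.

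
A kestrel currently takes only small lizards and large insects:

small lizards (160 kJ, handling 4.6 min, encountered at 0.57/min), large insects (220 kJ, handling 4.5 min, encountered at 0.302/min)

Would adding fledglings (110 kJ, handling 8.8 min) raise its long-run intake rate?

On small lizards and large insects alone, R = ΣλE/(1+Σλh) = 157.6/4.981 = 31.65 kJ/min.
Profitability of fledglings: 110/8.8 = 12.5 kJ/min.
12.5 < 31.65, so adding fledglings would lower the average — exclude it.

No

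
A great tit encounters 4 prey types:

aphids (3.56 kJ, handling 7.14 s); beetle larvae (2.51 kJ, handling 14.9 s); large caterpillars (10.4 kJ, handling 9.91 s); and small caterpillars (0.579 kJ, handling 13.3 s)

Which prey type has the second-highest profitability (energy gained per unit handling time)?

aphids

Profitability E/h (kJ/s): aphids = 3.56/7.14 = 0.499, beetle larvae = 2.51/14.9 = 0.168, large caterpillars = 10.4/9.91 = 1.05, small caterpillars = 0.579/13.3 = 0.0435.
Ranked: large caterpillars > aphids > beetle larvae > small caterpillars.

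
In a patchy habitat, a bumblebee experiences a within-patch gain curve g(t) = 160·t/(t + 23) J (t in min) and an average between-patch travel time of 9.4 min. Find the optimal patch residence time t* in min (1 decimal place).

Optimal t* satisfies g'(t*) = g(t*)/(T + t*).
g'(t) = 160·23/(t + 23)². Setting 160·23/(t+23)² = 160t/[(t+23)(9.4+t)] gives 23(9.4+t) = t(t+23), so t² = 23×9.4 = 216.2.
t* = √216.2 = 14.7 min.

14.7 min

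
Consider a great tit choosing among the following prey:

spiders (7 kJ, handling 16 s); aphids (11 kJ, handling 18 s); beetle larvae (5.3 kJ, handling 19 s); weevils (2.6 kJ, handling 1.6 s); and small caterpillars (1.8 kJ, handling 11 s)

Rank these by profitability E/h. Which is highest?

weevils

Profitability E/h (kJ/s): spiders = 7/16 = 0.438, aphids = 11/18 = 0.611, beetle larvae = 5.3/19 = 0.279, weevils = 2.6/1.6 = 1.62, small caterpillars = 1.8/11 = 0.164.
Ranked: weevils > aphids > spiders > beetle larvae > small caterpillars.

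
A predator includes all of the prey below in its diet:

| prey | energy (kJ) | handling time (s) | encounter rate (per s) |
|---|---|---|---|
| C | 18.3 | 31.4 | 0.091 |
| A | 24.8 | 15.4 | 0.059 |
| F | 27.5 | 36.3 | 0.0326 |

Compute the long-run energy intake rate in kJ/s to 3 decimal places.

Energy encountered per unit search time: 0.091×18.3 + 0.059×24.8 + 0.0326×27.5 = 4.025 kJ/s.
Handling time per unit search time: 0.091×31.4 + 0.059×15.4 + 0.0326×36.3 = 4.949.
Rate = 4.025/(1 + 4.949) = 0.6765 kJ/s.

0.677 kJ/s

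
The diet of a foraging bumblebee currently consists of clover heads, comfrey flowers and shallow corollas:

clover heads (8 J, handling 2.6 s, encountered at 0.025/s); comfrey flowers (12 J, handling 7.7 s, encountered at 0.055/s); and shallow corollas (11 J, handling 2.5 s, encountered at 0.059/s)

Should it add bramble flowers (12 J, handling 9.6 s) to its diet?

Yes

Intake rate on the current diet: R = (0.025×8 + 0.055×12 + 0.059×11) / (1 + 0.025×2.6 + 0.055×7.7 + 0.059×2.5) = 1.509/1.636 = 0.9224 J/s.
Profitability of bramble flowers: 12/9.6 = 1.25 J/s.
1.25 > 0.9224, so adding bramble flowers raises the average — include it.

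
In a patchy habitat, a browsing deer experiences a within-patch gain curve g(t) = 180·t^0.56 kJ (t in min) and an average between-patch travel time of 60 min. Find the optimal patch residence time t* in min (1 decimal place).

Maximise g(t)/(T+t): set derivative to zero → g'(t)(T+t) = g(t).
g'(t) = 0.56·180·t^-0.44. Setting 0.56·180·t^-0.44 = 180·t^0.56/(60+t) gives 0.56(60+t) = t, so 0.44·t = 0.56×60.
t* = 0.56×60/0.44 = 76.36 min.

76.4 min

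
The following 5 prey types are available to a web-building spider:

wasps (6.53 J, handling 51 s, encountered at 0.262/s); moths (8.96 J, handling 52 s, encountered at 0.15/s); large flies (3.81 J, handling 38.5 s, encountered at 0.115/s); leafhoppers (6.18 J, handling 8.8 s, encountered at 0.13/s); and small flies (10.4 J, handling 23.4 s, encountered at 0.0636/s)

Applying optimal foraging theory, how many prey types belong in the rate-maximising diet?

Profitabilities (E/h, J/s): leafhoppers 0.702, small flies 0.444, moths 0.172, wasps 0.128, large flies 0.099. Add prey in this order while the next type's profitability exceeds the intake rate on those already taken.
Rate on top 1: 0.3747. small flies: 0.444 > 0.3747 → include.
Rate on top 2: 0.4033. moths: 0.172 < 0.4033 → exclude; stop.
Optimal diet: leafhoppers, small flies — 2 of 5 types.

2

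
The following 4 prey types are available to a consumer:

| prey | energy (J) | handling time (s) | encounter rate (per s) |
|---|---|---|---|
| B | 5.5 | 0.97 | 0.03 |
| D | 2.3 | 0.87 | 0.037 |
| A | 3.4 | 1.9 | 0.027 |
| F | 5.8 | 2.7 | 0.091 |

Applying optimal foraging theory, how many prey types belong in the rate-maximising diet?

Profitabilities (E/h, J/s): B 5.67, D 2.64, F 2.15, A 1.79. Add prey in this order while the next type's profitability exceeds the intake rate on those already taken.
Rate on top 1: 0.1603. D: 2.64 > 0.1603 → include.
Rate on top 2: 0.2357. F: 2.15 > 0.2357 → include.
Rate on top 3: 0.5952. A: 1.79 > 0.5952 → include.
Optimal diet: B, D, F, A — 4 of 4 types.

4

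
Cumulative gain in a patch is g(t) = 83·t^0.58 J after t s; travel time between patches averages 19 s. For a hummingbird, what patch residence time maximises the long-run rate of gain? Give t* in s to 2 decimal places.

Maximise g(t)/(T+t): set derivative to zero → g'(t)(T+t) = g(t).
g'(t) = 0.58·83·t^-0.42. Setting 0.58·83·t^-0.42 = 83·t^0.58/(19+t) gives 0.58(19+t) = t, so 0.42·t = 0.58×19.
t* = 0.58×19/0.42 = 26.24 s.

26.24 s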